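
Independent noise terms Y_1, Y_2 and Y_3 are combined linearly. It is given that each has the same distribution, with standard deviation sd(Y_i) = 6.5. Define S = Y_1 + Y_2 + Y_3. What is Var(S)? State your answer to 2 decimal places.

Var(Y_i) = (6.5)² = 42.25
By independence, Var(S) = (1)²Var(Y_1) + (1)²Var(Y_2) + (1)²Var(Y_3)
= (1)²·42.25 + (1)²·42.25 + (1)²·42.25 = 126.75

126.75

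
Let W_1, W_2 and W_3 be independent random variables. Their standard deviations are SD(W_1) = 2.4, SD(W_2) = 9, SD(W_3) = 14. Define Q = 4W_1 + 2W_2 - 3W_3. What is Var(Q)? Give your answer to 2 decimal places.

2180.16

Var(W_1) = 5.76, Var(W_2) = 81, Var(W_3) = 196
By independence, Var(Q) = (4)²Var(W_1) + (2)²Var(W_2) + (-3)²Var(W_3)
= (4)²·5.76 + (2)²·81 + (-3)²·196 = 2180.16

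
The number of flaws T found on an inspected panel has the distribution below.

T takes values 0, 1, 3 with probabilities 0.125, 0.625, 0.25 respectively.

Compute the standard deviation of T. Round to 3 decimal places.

E[T] = (0)(0.125) + (1)(0.625) + (3)(0.25) = 1.375
E[T²] = (0)²(0.125) + (1)²(0.625) + (3)²(0.25) = 2.875
V(T) = E[T²] − (E[T])² = 2.875 − (1.375)² = 0.984375
sd(T) = √0.984375 ≈ 0.992

0.992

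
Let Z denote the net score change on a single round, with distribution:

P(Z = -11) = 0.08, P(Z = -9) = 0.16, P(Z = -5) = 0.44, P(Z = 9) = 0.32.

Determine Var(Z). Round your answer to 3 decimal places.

56.870

E[Z] = (-11)(0.08) + (-9)(0.16) + (-5)(0.44) + (9)(0.32) = -1.64
E[Z²] = (-11)²(0.08) + (-9)²(0.16) + (-5)²(0.44) + (9)²(0.32) = 59.56
Var(Z) = E[Z²] − (E[Z])² = 59.56 − (-1.64)² = 56.8704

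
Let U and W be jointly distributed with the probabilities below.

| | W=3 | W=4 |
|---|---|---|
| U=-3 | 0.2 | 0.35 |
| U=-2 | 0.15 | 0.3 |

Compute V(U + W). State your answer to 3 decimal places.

E[U] = -2.55,  E[W] = 3.65,  E[UW] = -9.3
V(U) = 6.75 − (-2.55)² = 0.2475;  V(W) = 13.55 − (3.65)² = 0.2275
Cov(U,W) = -9.3 − (-2.55)(3.65) = 0.0075
V(U + W) = (1)²·0.2475 + (1)²·0.2275 + 2·(1)·(1)·0.0075 = 0.49

0.490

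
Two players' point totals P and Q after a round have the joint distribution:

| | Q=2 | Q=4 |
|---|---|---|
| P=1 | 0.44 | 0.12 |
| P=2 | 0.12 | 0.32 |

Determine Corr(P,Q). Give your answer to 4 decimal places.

E[P] = 1.44,  E[Q] = 2.88
E[PQ] = 4.4
Cov(P,Q) = E[PQ] − E[P]E[Q] = 4.4 − (1.44)(2.88) = 0.2528
V(P) = 0.2464,  V(Q) = 0.9856
ρ = 0.2528 / √(0.2464·0.9856) ≈ 0.5130

0.5130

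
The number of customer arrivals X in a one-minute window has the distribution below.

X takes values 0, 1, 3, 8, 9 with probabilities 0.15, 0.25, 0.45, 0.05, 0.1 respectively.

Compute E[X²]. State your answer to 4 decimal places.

E[X²] = (0)²(0.15) + (1)²(0.25) + (3)²(0.45) + (8)²(0.05) + (9)²(0.1) = 15.6

15.6000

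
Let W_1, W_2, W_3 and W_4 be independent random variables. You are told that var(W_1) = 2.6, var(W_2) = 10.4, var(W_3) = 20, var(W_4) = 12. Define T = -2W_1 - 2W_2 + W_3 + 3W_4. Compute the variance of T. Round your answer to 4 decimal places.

By independence, var(T) = (-2)²var(W_1) + (-2)²var(W_2) + (1)²var(W_3) + (3)²var(W_4)
= (-2)²·2.6 + (-2)²·10.4 + (1)²·20 + (3)²·12 = 180

180.0000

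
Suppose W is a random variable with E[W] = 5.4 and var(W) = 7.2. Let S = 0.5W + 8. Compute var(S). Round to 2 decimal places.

var(0.5W + 8) = (0.5)²·var(W) = 0.25·7.2 = 1.8

1.80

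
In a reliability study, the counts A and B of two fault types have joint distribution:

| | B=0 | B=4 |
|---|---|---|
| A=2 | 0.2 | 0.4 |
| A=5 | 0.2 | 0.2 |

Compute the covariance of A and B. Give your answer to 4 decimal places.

E[A] = 3.2,  E[B] = 2.4
E[AB] = 7.2
Cov(A,B) = E[AB] − E[A]E[B] = 7.2 − (3.2)(2.4) = -0.48

-0.4800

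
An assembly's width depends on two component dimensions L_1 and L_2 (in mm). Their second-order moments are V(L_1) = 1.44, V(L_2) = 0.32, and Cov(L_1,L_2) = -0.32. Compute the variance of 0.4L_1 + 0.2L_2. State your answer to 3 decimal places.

0.192

V(0.4L_1 + 0.2L_2) = (0.4)²·V(L_1) + (0.2)²·V(L_2) + 2·(0.4)·(0.2)·Cov(L_1,L_2)
= 0.16·1.44 + 0.04·0.32 + 0.16·-0.32 = 0.192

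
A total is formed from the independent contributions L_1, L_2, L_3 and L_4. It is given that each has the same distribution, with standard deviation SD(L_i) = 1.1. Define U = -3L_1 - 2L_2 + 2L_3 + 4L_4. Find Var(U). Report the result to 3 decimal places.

39.930

Var(L_i) = (1.1)² = 1.21
By independence, Var(U) = (-3)²Var(L_1) + (-2)²Var(L_2) + (2)²Var(L_3) + (4)²Var(L_4)
= (-3)²·1.21 + (-2)²·1.21 + (2)²·1.21 + (4)²·1.21 = 39.93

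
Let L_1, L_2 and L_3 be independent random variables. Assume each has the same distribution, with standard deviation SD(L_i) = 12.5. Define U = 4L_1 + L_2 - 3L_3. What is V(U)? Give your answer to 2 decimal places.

4062.50

V(L_i) = (12.5)² = 156.25
By independence, V(U) = (4)²V(L_1) + (1)²V(L_2) + (-3)²V(L_3)
= (4)²·156.25 + (1)²·156.25 + (-3)²·156.25 = 4062.5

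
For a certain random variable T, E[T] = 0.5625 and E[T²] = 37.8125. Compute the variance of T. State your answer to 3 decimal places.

V(T) = 37.8125 − (0.5625)² = 37.49609375

37.496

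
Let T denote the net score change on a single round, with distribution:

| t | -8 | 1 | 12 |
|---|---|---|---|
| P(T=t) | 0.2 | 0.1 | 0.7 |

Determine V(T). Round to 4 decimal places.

E[T] = (-8)(0.2) + (1)(0.1) + (12)(0.7) = 6.9
E[T²] = (-8)²(0.2) + (1)²(0.1) + (12)²(0.7) = 113.7
V(T) = E[T²] − (E[T])² = 113.7 − (6.9)² = 66.09

66.0900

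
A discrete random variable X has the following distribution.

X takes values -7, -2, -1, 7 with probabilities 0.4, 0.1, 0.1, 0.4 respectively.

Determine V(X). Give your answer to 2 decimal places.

E[X] = (-7)(0.4) + (-2)(0.1) + (-1)(0.1) + (7)(0.4) = -0.3
E[X²] = (-7)²(0.4) + (-2)²(0.1) + (-1)²(0.1) + (7)²(0.4) = 39.7
V(X) = E[X²] − (E[X])² = 39.7 − (-0.3)² = 39.61

39.61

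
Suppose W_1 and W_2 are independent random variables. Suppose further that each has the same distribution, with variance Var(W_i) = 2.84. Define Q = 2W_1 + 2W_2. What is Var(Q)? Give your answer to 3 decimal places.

By independence, Var(Q) = (2)²Var(W_1) + (2)²Var(W_2)
= (2)²·2.84 + (2)²·2.84 = 22.72

22.720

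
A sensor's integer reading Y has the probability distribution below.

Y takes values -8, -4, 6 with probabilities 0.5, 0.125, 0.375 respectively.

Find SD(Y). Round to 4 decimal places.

E[Y] = (-8)(0.5) + (-4)(0.125) + (6)(0.375) = -2.25
E[Y²] = (-8)²(0.5) + (-4)²(0.125) + (6)²(0.375) = 47.5
V(Y) = E[Y²] − (E[Y])² = 47.5 − (-2.25)² = 42.4375
SD(Y) = √42.4375 ≈ 6.5144

6.5144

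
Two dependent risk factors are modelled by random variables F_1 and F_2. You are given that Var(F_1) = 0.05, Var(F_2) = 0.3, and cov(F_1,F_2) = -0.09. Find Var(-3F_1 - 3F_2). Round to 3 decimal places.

1.530

Var(-3F_1 - 3F_2) = (-3)²·Var(F_1) + (-3)²·Var(F_2) + 2·(-3)·(-3)·cov(F_1,F_2)
= 9·0.05 + 9·0.3 + 18·-0.09 = 1.53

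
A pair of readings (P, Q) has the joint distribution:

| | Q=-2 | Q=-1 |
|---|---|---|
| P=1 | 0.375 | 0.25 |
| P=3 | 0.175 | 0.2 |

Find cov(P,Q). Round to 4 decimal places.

E[P] = 1.75,  E[Q] = -1.55
E[PQ] = -2.65
cov(P,Q) = E[PQ] − E[P]E[Q] = -2.65 − (1.75)(-1.55) = 0.0625

0.0625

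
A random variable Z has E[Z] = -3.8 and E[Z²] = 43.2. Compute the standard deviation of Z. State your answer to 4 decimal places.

5.3628

Var(Z) = 43.2 − (-3.8)² = 28.76
SD(Z) = √28.76 ≈ 5.3628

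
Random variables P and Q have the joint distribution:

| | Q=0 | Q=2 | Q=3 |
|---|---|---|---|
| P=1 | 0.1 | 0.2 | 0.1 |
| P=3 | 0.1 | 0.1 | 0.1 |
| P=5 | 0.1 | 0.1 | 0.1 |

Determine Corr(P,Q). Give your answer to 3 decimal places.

-0.030

E[P] = 2.8,  E[Q] = 1.7
E[PQ] = 4.7
Cov(P,Q) = E[PQ] − E[P]E[Q] = 4.7 − (2.8)(1.7) = -0.06
Var(P) = 2.76,  Var(Q) = 1.41
ρ = -0.06 / √(2.76·1.41) ≈ -0.030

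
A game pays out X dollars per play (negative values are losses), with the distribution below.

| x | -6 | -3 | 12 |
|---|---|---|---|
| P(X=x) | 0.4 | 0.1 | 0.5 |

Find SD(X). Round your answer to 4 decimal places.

8.7413

E[X] = (-6)(0.4) + (-3)(0.1) + (12)(0.5) = 3.3
E[X²] = (-6)²(0.4) + (-3)²(0.1) + (12)²(0.5) = 87.3
V(X) = E[X²] − (E[X])² = 87.3 − (3.3)² = 76.41
SD(X) = √76.41 ≈ 8.7413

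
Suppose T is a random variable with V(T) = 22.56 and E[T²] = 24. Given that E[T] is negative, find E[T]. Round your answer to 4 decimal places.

(E[T])² = E[T²] − V(T) = 24 − 22.56 = 1.44
E[T] = −√1.44 = -1.2

-1.2000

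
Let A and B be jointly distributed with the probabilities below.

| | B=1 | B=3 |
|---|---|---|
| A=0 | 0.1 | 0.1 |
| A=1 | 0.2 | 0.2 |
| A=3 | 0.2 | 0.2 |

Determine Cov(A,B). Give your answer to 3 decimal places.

0.000

E[A] = 1.6,  E[B] = 2
E[AB] = 3.2
Cov(A,B) = E[AB] − E[A]E[B] = 3.2 − (1.6)(2) = 0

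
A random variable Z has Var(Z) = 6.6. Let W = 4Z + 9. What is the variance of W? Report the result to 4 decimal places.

105.6000

Var(4Z + 9) = (4)²·Var(Z) = 16·6.6 = 105.6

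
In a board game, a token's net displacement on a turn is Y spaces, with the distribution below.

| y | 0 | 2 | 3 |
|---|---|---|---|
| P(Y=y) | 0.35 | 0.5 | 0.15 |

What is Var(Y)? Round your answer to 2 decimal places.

1.25

E[Y] = (0)(0.35) + (2)(0.5) + (3)(0.15) = 1.45
E[Y²] = (0)²(0.35) + (2)²(0.5) + (3)²(0.15) = 3.35
Var(Y) = E[Y²] − (E[Y])² = 3.35 − (1.45)² = 1.2475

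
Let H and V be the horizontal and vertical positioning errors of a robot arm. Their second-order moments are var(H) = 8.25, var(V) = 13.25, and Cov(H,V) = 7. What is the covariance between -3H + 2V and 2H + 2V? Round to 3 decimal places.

Cov(-3H + 2V, 2H + 2V) = (-3)(2)var(H) + (2)(2)var(V) + [(-3)(2) + (2)(2)]Cov(H,V)
= -6·8.25 + 4·13.25 + -2·7 = -10.5

-10.500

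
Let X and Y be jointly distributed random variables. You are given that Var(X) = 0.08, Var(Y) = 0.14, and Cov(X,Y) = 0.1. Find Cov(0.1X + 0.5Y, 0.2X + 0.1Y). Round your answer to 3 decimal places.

Cov(0.1X + 0.5Y, 0.2X + 0.1Y) = (0.1)(0.2)Var(X) + (0.5)(0.1)Var(Y) + [(0.1)(0.1) + (0.5)(0.2)]Cov(X,Y)
= 0.02·0.08 + 0.05·0.14 + 0.11·0.1 = 0.0196

0.020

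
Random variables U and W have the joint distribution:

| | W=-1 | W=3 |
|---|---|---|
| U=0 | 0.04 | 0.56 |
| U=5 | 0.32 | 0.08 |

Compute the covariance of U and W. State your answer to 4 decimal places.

E[U] = 2,  E[W] = 1.56
E[UW] = -0.4
Cov(U,W) = E[UW] − E[U]E[W] = -0.4 − (2)(1.56) = -3.52

-3.5200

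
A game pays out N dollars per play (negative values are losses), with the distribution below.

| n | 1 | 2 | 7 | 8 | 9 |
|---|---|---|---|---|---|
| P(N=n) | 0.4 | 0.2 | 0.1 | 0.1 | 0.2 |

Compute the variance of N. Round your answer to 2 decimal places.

E[N] = (1)(0.4) + (2)(0.2) + (7)(0.1) + (8)(0.1) + (9)(0.2) = 4.1
E[N²] = (1)²(0.4) + (2)²(0.2) + (7)²(0.1) + (8)²(0.1) + (9)²(0.2) = 28.7
Var(N) = E[N²] − (E[N])² = 28.7 − (4.1)² = 11.89

11.89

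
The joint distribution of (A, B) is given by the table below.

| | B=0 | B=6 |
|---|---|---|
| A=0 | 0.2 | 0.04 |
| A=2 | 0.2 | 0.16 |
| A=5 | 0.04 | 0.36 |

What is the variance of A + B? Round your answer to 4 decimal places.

E[A] = 2.72,  E[B] = 3.36,  E[AB] = 12.72
V(A) = 11.44 − (2.72)² = 4.0416;  V(B) = 20.16 − (3.36)² = 8.8704
Cov(A,B) = 12.72 − (2.72)(3.36) = 3.5808
V(A + B) = (1)²·4.0416 + (1)²·8.8704 + 2·(1)·(1)·3.5808 = 20.0736

20.0736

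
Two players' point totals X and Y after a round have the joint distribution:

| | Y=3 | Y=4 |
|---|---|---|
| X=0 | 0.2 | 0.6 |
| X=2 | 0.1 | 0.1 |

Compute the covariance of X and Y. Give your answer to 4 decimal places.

E[X] = 0.4,  E[Y] = 3.7
E[XY] = 1.4
Cov(X,Y) = E[XY] − E[X]E[Y] = 1.4 − (0.4)(3.7) = -0.08

-0.0800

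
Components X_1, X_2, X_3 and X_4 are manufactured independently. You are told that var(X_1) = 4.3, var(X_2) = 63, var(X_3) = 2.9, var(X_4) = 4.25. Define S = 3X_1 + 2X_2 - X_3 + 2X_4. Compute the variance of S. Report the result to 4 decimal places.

310.6000

By independence, var(S) = (3)²var(X_1) + (2)²var(X_2) + (-1)²var(X_3) + (2)²var(X_4)
= (3)²·4.3 + (2)²·63 + (-1)²·2.9 + (2)²·4.25 = 310.6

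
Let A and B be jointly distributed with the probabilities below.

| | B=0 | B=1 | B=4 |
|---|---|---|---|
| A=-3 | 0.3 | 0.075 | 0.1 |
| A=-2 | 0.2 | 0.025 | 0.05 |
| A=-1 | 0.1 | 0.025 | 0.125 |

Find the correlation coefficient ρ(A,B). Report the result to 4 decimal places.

0.2280

E[A] = -2.225,  E[B] = 1.225
E[AB] = -2.4
Cov(A,B) = E[AB] − E[A]E[B] = -2.4 − (-2.225)(1.225) = 0.325625
Var(A) = 0.674375,  Var(B) = 3.024375
ρ = 0.325625 / √(0.674375·3.024375) ≈ 0.2280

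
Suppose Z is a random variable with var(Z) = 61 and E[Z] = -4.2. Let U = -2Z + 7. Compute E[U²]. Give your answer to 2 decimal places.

481.16

E[-2Z + 7] = -2·-4.2 + 7 = 15.4
var(-2Z + 7) = (-2)²·61 = 244
E[U²] = var(U) + (E[U])² = 244 + (15.4)² = 481.16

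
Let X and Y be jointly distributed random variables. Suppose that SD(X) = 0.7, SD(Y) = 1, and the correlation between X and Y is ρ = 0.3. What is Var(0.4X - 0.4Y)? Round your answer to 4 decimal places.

Var(X) = (0.7)² = 0.49;  Var(Y) = (1)² = 1
Cov(X,Y) = ρ·SD(X)·SD(Y) = 0.3·0.7·1 = 0.21
Var(0.4X - 0.4Y) = (0.4)²·Var(X) + (-0.4)²·Var(Y) + 2·(0.4)·(-0.4)·Cov(X,Y)
= 0.16·0.49 + 0.16·1 + -0.32·0.21 = 0.1712

0.1712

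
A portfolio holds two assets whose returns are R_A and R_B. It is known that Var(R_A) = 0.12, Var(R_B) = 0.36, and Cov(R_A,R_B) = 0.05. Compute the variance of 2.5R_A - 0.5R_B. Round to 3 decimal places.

0.715

Var(2.5R_A - 0.5R_B) = (2.5)²·Var(R_A) + (-0.5)²·Var(R_B) + 2·(2.5)·(-0.5)·Cov(R_A,R_B)
= 6.25·0.12 + 0.25·0.36 + -2.5·0.05 = 0.715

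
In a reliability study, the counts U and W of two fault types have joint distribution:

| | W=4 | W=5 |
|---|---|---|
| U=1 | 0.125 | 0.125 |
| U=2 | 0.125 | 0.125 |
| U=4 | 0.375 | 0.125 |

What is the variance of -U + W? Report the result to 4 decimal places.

2.2344

E[U] = 2.75,  E[W] = 4.375,  E[UW] = 11.875
Var(U) = 9.25 − (2.75)² = 1.6875;  Var(W) = 19.375 − (4.375)² = 0.234375
Cov(U,W) = 11.875 − (2.75)(4.375) = -0.15625
Var(-U + W) = (-1)²·1.6875 + (1)²·0.234375 + 2·(-1)·(1)·-0.15625 = 2.234375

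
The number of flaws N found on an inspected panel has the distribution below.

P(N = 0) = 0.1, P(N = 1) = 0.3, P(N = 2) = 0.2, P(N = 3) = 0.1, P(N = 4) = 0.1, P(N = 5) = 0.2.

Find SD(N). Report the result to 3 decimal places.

E[N] = (0)(0.1) + (1)(0.3) + (2)(0.2) + (3)(0.1) + (4)(0.1) + (5)(0.2) = 2.4
E[N²] = (0)²(0.1) + (1)²(0.3) + (2)²(0.2) + (3)²(0.1) + (4)²(0.1) + (5)²(0.2) = 8.6
Var(N) = E[N²] − (E[N])² = 8.6 − (2.4)² = 2.84
SD(N) = √2.84 ≈ 1.685

1.685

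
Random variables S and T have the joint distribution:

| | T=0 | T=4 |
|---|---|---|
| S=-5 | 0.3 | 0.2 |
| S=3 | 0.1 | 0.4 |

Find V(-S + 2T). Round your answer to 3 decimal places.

E[S] = -1,  E[T] = 2.4,  E[ST] = 0.8
V(S) = 17 − (-1)² = 16;  V(T) = 9.6 − (2.4)² = 3.84
Cov(S,T) = 0.8 − (-1)(2.4) = 3.2
V(-S + 2T) = (-1)²·16 + (2)²·3.84 + 2·(-1)·(2)·3.2 = 18.56

18.560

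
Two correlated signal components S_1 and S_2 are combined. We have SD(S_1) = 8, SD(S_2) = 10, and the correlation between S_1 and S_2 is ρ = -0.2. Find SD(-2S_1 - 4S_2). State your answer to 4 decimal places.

Var(S_1) = (8)² = 64;  Var(S_2) = (10)² = 100
Cov(S_1,S_2) = ρ·SD(S_1)·SD(S_2) = -0.2·8·10 = -16
Var(-2S_1 - 4S_2) = (-2)²·Var(S_1) + (-4)²·Var(S_2) + 2·(-2)·(-4)·Cov(S_1,S_2)
= 4·64 + 16·100 + 16·-16 = 1600
SD(-2S_1 - 4S_2) = √1600 ≈ 40.0000

40.0000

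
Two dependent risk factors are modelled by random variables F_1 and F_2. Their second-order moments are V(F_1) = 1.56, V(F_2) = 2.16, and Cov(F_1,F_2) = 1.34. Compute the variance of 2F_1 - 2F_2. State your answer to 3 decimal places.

4.160

V(2F_1 - 2F_2) = (2)²·V(F_1) + (-2)²·V(F_2) + 2·(2)·(-2)·Cov(F_1,F_2)
= 4·1.56 + 4·2.16 + -8·1.34 = 4.16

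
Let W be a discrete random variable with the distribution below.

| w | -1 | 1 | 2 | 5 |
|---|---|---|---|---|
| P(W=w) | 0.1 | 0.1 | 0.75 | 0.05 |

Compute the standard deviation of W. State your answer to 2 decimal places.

1.18

E[W] = (-1)(0.1) + (1)(0.1) + (2)(0.75) + (5)(0.05) = 1.75
E[W²] = (-1)²(0.1) + (1)²(0.1) + (2)²(0.75) + (5)²(0.05) = 4.45
Var(W) = E[W²] − (E[W])² = 4.45 − (1.75)² = 1.3875
SD(W) = √1.3875 ≈ 1.18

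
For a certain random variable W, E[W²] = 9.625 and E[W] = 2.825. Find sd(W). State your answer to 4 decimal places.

Var(W) = 9.625 − (2.825)² = 1.644375
sd(W) = √1.644375 ≈ 1.2823

1.2823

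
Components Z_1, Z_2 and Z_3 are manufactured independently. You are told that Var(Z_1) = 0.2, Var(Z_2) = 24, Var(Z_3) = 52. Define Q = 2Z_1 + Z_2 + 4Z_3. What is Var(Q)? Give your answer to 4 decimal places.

856.8000

By independence, Var(Q) = (2)²Var(Z_1) + (1)²Var(Z_2) + (4)²Var(Z_3)
= (2)²·0.2 + (1)²·24 + (4)²·52 = 856.8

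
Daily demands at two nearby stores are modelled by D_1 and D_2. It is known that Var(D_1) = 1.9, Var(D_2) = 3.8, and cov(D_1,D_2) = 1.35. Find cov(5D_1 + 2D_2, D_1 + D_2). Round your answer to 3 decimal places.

26.550

cov(5D_1 + 2D_2, D_1 + D_2) = (5)(1)Var(D_1) + (2)(1)Var(D_2) + [(5)(1) + (2)(1)]cov(D_1,D_2)
= 5·1.9 + 2·3.8 + 7·1.35 = 26.55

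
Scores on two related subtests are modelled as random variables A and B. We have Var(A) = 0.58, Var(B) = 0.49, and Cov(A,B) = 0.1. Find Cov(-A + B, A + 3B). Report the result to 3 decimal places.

Cov(-A + B, A + 3B) = (-1)(1)Var(A) + (1)(3)Var(B) + [(-1)(3) + (1)(1)]Cov(A,B)
= -1·0.58 + 3·0.49 + -2·0.1 = 0.69

0.690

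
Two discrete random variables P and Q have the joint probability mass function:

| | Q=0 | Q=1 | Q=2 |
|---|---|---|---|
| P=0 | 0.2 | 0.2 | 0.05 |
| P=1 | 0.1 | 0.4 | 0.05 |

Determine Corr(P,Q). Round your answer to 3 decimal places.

E[P] = 0.55,  E[Q] = 0.8
E[PQ] = 0.5
Cov(P,Q) = E[PQ] − E[P]E[Q] = 0.5 − (0.55)(0.8) = 0.06
Var(P) = 0.2475,  Var(Q) = 0.36
ρ = 0.06 / √(0.2475·0.36) ≈ 0.201

0.201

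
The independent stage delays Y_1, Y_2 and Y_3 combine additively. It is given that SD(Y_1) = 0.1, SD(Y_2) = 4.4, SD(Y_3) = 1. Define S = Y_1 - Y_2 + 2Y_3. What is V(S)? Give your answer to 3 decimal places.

23.370

V(Y_1) = 0.01, V(Y_2) = 19.36, V(Y_3) = 1
By independence, V(S) = (1)²V(Y_1) + (-1)²V(Y_2) + (2)²V(Y_3)
= (1)²·0.01 + (-1)²·19.36 + (2)²·1 = 23.37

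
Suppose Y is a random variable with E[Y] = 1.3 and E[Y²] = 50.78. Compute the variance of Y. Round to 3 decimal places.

49.090

V(Y) = 50.78 − (1.3)² = 49.09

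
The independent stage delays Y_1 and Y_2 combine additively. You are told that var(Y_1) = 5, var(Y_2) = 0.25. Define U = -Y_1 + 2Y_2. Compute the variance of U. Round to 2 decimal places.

6.00

By independence, var(U) = (-1)²var(Y_1) + (2)²var(Y_2)
= (-1)²·5 + (2)²·0.25 = 6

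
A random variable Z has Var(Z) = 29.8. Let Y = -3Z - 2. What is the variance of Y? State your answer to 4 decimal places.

268.2000

Var(-3Z - 2) = (-3)²·Var(Z) = 9·29.8 = 268.2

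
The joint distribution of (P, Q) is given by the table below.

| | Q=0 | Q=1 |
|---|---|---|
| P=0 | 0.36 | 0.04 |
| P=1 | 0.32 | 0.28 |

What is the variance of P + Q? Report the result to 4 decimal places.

0.6336

E[P] = 0.6,  E[Q] = 0.32,  E[PQ] = 0.28
Var(P) = 0.6 − (0.6)² = 0.24;  Var(Q) = 0.32 − (0.32)² = 0.2176
Cov(P,Q) = 0.28 − (0.6)(0.32) = 0.088
Var(P + Q) = (1)²·0.24 + (1)²·0.2176 + 2·(1)·(1)·0.088 = 0.6336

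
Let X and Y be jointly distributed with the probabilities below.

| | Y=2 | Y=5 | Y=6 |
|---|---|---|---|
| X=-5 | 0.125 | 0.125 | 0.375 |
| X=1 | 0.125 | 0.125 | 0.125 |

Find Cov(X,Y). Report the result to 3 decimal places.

E[X] = -2.75,  E[Y] = 4.75
E[XY] = -14
Cov(X,Y) = E[XY] − E[X]E[Y] = -14 − (-2.75)(4.75) = -0.9375

-0.938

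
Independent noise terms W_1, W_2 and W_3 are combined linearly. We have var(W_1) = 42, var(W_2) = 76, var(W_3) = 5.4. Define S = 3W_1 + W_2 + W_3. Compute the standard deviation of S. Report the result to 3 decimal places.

21.434

By independence, var(S) = (3)²var(W_1) + (1)²var(W_2) + (1)²var(W_3)
= (3)²·42 + (1)²·76 + (1)²·5.4 = 459.4
sd(S) = √459.4 ≈ 21.434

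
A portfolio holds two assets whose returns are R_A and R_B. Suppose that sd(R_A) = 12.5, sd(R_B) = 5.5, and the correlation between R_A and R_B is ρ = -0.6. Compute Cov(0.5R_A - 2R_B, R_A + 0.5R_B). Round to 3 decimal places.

Var(R_A) = (12.5)² = 156.25;  Var(R_B) = (5.5)² = 30.25
Cov(R_A,R_B) = ρ·sd(R_A)·sd(R_B) = -0.6·12.5·5.5 = -41.25
Cov(0.5R_A - 2R_B, R_A + 0.5R_B) = (0.5)(1)Var(R_A) + (-2)(0.5)Var(R_B) + [(0.5)(0.5) + (-2)(1)]Cov(R_A,R_B)
= 0.5·156.25 + -1·30.25 + -1.75·-41.25 = 120.0625

120.063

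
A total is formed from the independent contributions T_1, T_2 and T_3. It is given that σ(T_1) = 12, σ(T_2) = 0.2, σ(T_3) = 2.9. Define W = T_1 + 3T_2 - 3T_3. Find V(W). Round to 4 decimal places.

V(T_1) = 144, V(T_2) = 0.04, V(T_3) = 8.41
By independence, V(W) = (1)²V(T_1) + (3)²V(T_2) + (-3)²V(T_3)
= (1)²·144 + (3)²·0.04 + (-3)²·8.41 = 220.05

220.0500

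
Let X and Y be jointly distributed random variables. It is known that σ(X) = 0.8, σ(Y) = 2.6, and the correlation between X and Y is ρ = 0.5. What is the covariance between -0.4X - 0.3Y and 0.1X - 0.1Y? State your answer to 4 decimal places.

0.1876

V(X) = (0.8)² = 0.64;  V(Y) = (2.6)² = 6.76
cov(X,Y) = ρ·σ(X)·σ(Y) = 0.5·0.8·2.6 = 1.04
cov(-0.4X - 0.3Y, 0.1X - 0.1Y) = (-0.4)(0.1)V(X) + (-0.3)(-0.1)V(Y) + [(-0.4)(-0.1) + (-0.3)(0.1)]cov(X,Y)
= -0.04·0.64 + 0.03·6.76 + 0.01·1.04 = 0.1876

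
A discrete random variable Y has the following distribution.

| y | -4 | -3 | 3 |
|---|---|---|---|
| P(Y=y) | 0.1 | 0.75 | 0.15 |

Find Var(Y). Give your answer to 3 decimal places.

4.860

E[Y] = (-4)(0.1) + (-3)(0.75) + (3)(0.15) = -2.2
E[Y²] = (-4)²(0.1) + (-3)²(0.75) + (3)²(0.15) = 9.7
Var(Y) = E[Y²] − (E[Y])² = 9.7 − (-2.2)² = 4.86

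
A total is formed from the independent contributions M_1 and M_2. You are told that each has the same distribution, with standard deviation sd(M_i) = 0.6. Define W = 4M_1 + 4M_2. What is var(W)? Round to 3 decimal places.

var(M_i) = (0.6)² = 0.36
By independence, var(W) = (4)²var(M_1) + (4)²var(M_2)
= (4)²·0.36 + (4)²·0.36 = 11.52

11.520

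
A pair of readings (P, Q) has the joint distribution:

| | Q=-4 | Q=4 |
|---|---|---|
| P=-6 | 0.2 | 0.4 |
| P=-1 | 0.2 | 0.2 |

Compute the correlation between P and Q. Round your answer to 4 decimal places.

E[P] = -4,  E[Q] = 0.8
E[PQ] = -4.8
Cov(P,Q) = E[PQ] − E[P]E[Q] = -4.8 − (-4)(0.8) = -1.6
Var(P) = 6,  Var(Q) = 15.36
ρ = -1.6 / √(6·15.36) ≈ -0.1667

-0.1667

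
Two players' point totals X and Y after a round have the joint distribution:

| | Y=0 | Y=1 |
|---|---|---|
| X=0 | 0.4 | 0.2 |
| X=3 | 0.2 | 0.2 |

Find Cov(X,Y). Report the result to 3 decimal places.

E[X] = 1.2,  E[Y] = 0.4
E[XY] = 0.6
Cov(X,Y) = E[XY] − E[X]E[Y] = 0.6 − (1.2)(0.4) = 0.12

0.120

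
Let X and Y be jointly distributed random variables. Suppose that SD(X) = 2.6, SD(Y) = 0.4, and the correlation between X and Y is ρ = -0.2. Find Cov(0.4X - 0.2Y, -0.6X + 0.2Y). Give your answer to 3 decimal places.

-1.670

V(X) = (2.6)² = 6.76;  V(Y) = (0.4)² = 0.16
Cov(X,Y) = ρ·SD(X)·SD(Y) = -0.2·2.6·0.4 = -0.208
Cov(0.4X - 0.2Y, -0.6X + 0.2Y) = (0.4)(-0.6)V(X) + (-0.2)(0.2)V(Y) + [(0.4)(0.2) + (-0.2)(-0.6)]Cov(X,Y)
= -0.24·6.76 + -0.04·0.16 + 0.2·-0.208 = -1.6704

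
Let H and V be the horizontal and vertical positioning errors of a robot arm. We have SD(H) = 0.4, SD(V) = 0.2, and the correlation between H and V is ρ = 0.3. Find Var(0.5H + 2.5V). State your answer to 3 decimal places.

0.350

Var(H) = (0.4)² = 0.16;  Var(V) = (0.2)² = 0.04
cov(H,V) = ρ·SD(H)·SD(V) = 0.3·0.4·0.2 = 0.024
Var(0.5H + 2.5V) = (0.5)²·Var(H) + (2.5)²·Var(V) + 2·(0.5)·(2.5)·cov(H,V)
= 0.25·0.16 + 6.25·0.04 + 2.5·0.024 = 0.35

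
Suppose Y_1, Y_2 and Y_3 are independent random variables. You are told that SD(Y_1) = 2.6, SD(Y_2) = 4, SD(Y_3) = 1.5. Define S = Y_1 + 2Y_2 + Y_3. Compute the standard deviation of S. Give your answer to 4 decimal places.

Var(Y_1) = 6.76, Var(Y_2) = 16, Var(Y_3) = 2.25
By independence, Var(S) = (1)²Var(Y_1) + (2)²Var(Y_2) + (1)²Var(Y_3)
= (1)²·6.76 + (2)²·16 + (1)²·2.25 = 73.01
SD(S) = √73.01 ≈ 8.5446

8.5446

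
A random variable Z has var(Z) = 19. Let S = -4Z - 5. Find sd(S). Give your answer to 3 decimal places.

var(-4Z - 5) = (-4)²·19 = 304
sd(S) = √304 ≈ 17.436

17.436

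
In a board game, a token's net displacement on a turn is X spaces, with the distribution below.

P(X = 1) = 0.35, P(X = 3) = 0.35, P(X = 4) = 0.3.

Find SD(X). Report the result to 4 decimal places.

1.2410

E[X] = (1)(0.35) + (3)(0.35) + (4)(0.3) = 2.6
E[X²] = (1)²(0.35) + (3)²(0.35) + (4)²(0.3) = 8.3
Var(X) = E[X²] − (E[X])² = 8.3 − (2.6)² = 1.54
SD(X) = √1.54 ≈ 1.2410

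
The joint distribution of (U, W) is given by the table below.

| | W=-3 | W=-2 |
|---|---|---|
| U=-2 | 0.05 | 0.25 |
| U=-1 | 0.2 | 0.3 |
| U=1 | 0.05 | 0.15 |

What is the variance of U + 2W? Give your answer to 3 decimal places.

E[U] = -0.9,  E[W] = -2.3,  E[UW] = 2.05
Var(U) = 1.9 − (-0.9)² = 1.09;  Var(W) = 5.5 − (-2.3)² = 0.21
cov(U,W) = 2.05 − (-0.9)(-2.3) = -0.02
Var(U + 2W) = (1)²·1.09 + (2)²·0.21 + 2·(1)·(2)·-0.02 = 1.85

1.850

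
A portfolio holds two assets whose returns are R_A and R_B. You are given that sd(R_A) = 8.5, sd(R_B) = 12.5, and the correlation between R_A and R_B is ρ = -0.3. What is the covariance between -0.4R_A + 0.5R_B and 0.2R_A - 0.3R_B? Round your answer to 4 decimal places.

var(R_A) = (8.5)² = 72.25;  var(R_B) = (12.5)² = 156.25
Cov(R_A,R_B) = ρ·sd(R_A)·sd(R_B) = -0.3·8.5·12.5 = -31.875
Cov(-0.4R_A + 0.5R_B, 0.2R_A - 0.3R_B) = (-0.4)(0.2)var(R_A) + (0.5)(-0.3)var(R_B) + [(-0.4)(-0.3) + (0.5)(0.2)]Cov(R_A,R_B)
= -0.08·72.25 + -0.15·156.25 + 0.22·-31.875 = -36.23

-36.2300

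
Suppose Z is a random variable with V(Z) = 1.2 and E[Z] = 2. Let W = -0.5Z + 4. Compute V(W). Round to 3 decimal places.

V(-0.5Z + 4) = (-0.5)²·V(Z) = 0.25·1.2 = 0.3

0.300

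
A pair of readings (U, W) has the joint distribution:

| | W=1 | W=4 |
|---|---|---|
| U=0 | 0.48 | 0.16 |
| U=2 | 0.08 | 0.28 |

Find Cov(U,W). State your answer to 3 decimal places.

0.730

E[U] = 0.72,  E[W] = 2.32
E[UW] = 2.4
Cov(U,W) = E[UW] − E[U]E[W] = 2.4 − (0.72)(2.32) = 0.7296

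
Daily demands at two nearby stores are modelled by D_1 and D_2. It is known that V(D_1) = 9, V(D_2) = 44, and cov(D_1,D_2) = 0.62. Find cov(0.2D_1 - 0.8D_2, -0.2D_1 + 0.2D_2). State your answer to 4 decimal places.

cov(0.2D_1 - 0.8D_2, -0.2D_1 + 0.2D_2) = (0.2)(-0.2)V(D_1) + (-0.8)(0.2)V(D_2) + [(0.2)(0.2) + (-0.8)(-0.2)]cov(D_1,D_2)
= -0.04·9 + -0.16·44 + 0.2·0.62 = -7.276

-7.2760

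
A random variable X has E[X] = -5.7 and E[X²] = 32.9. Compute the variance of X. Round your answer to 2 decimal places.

V(X) = 32.9 − (-5.7)² = 0.41

0.41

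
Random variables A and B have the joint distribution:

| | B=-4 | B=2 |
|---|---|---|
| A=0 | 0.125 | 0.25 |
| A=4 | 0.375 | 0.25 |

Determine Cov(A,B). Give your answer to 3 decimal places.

E[A] = 2.5,  E[B] = -1
E[AB] = -4
Cov(A,B) = E[AB] − E[A]E[B] = -4 − (2.5)(-1) = -1.5

-1.500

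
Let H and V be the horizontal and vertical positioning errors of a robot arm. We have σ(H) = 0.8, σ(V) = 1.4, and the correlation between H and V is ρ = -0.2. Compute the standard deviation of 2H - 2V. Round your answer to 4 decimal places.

3.4917

var(H) = (0.8)² = 0.64;  var(V) = (1.4)² = 1.96
Cov(H,V) = ρ·σ(H)·σ(V) = -0.2·0.8·1.4 = -0.224
var(2H - 2V) = (2)²·var(H) + (-2)²·var(V) + 2·(2)·(-2)·Cov(H,V)
= 4·0.64 + 4·1.96 + -8·-0.224 = 12.192
σ(2H - 2V) = √12.192 ≈ 3.4917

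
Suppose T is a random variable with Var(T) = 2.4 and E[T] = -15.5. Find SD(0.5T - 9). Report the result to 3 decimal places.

Var(0.5T - 9) = (0.5)²·2.4 = 0.6
SD(0.5T - 9) = √0.6 ≈ 0.775

0.775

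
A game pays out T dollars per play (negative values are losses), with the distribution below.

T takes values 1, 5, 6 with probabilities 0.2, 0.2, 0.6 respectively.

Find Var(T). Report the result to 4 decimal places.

E[T] = (1)(0.2) + (5)(0.2) + (6)(0.6) = 4.8
E[T²] = (1)²(0.2) + (5)²(0.2) + (6)²(0.6) = 26.8
Var(T) = E[T²] − (E[T])² = 26.8 − (4.8)² = 3.76

3.7600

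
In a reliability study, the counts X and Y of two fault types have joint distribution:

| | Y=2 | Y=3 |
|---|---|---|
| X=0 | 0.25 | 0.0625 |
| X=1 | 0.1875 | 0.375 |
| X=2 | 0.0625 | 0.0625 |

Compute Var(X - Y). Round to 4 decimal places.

E[X] = 0.8125,  E[Y] = 2.5,  E[XY] = 2.125
Var(X) = 1.0625 − (0.8125)² = 0.40234375;  Var(Y) = 6.5 − (2.5)² = 0.25
Cov(X,Y) = 2.125 − (0.8125)(2.5) = 0.09375
Var(X - Y) = (1)²·0.40234375 + (-1)²·0.25 + 2·(1)·(-1)·0.09375 = 0.46484375

0.4648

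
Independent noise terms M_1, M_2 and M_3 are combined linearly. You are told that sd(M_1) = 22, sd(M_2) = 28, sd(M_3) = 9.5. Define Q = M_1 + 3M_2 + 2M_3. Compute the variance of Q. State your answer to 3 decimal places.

7901.000

V(M_1) = 484, V(M_2) = 784, V(M_3) = 90.25
By independence, V(Q) = (1)²V(M_1) + (3)²V(M_2) + (2)²V(M_3)
= (1)²·484 + (3)²·784 + (2)²·90.25 = 7901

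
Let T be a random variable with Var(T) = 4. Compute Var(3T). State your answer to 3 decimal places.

36.000

Var(3T) = (3)²·Var(T) = 9·4 = 36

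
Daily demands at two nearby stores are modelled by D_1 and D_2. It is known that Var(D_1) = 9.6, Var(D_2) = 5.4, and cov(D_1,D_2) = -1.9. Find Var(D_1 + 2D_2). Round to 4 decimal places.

23.6000

Var(D_1 + 2D_2) = (1)²·Var(D_1) + (2)²·Var(D_2) + 2·(1)·(2)·cov(D_1,D_2)
= 1·9.6 + 4·5.4 + 4·-1.9 = 23.6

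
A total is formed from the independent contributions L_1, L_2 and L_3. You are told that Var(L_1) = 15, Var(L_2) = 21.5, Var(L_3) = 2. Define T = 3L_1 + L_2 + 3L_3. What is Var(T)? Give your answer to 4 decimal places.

174.5000

By independence, Var(T) = (3)²Var(L_1) + (1)²Var(L_2) + (3)²Var(L_3)
= (3)²·15 + (1)²·21.5 + (3)²·2 = 174.5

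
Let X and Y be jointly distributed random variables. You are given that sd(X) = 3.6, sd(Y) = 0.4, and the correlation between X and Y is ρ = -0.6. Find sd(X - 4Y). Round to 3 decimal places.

Var(X) = (3.6)² = 12.96;  Var(Y) = (0.4)² = 0.16
cov(X,Y) = ρ·sd(X)·sd(Y) = -0.6·3.6·0.4 = -0.864
Var(X - 4Y) = (1)²·Var(X) + (-4)²·Var(Y) + 2·(1)·(-4)·cov(X,Y)
= 1·12.96 + 16·0.16 + -8·-0.864 = 22.432
sd(X - 4Y) = √22.432 ≈ 4.736

4.736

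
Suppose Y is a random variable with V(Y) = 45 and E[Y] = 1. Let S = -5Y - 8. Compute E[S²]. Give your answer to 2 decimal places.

E[-5Y - 8] = -5·1 − 8 = -13
V(-5Y - 8) = (-5)²·45 = 1125
E[S²] = V(S) + (E[S])² = 1125 + (-13)² = 1294

1294.00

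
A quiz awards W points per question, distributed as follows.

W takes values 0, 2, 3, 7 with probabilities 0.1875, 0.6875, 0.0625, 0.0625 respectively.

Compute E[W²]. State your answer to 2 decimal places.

6.38

E[W²] = (0)²(0.1875) + (2)²(0.6875) + (3)²(0.0625) + (7)²(0.0625) = 6.375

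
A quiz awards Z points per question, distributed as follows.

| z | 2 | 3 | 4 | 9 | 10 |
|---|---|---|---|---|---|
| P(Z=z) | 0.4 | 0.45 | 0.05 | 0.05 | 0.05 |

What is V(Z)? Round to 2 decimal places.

4.61

E[Z] = (2)(0.4) + (3)(0.45) + (4)(0.05) + (9)(0.05) + (10)(0.05) = 3.3
E[Z²] = (2)²(0.4) + (3)²(0.45) + (4)²(0.05) + (9)²(0.05) + (10)²(0.05) = 15.5
V(Z) = E[Z²] − (E[Z])² = 15.5 − (3.3)² = 4.61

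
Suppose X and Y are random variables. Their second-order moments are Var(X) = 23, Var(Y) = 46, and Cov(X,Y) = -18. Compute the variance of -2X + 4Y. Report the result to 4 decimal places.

1116.0000

Var(-2X + 4Y) = (-2)²·Var(X) + (4)²·Var(Y) + 2·(-2)·(4)·Cov(X,Y)
= 4·23 + 16·46 + -16·-18 = 1116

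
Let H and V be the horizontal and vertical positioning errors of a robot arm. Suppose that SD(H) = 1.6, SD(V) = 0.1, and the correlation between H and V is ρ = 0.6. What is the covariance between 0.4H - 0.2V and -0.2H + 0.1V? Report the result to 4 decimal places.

-0.1973

Var(H) = (1.6)² = 2.56;  Var(V) = (0.1)² = 0.01
cov(H,V) = ρ·SD(H)·SD(V) = 0.6·1.6·0.1 = 0.096
cov(0.4H - 0.2V, -0.2H + 0.1V) = (0.4)(-0.2)Var(H) + (-0.2)(0.1)Var(V) + [(0.4)(0.1) + (-0.2)(-0.2)]cov(H,V)
= -0.08·2.56 + -0.02·0.01 + 0.08·0.096 = -0.19732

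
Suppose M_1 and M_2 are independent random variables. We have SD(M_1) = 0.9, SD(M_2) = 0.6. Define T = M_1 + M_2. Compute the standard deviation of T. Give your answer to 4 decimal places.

1.0817

Var(M_1) = 0.81, Var(M_2) = 0.36
By independence, Var(T) = (1)²Var(M_1) + (1)²Var(M_2)
= (1)²·0.81 + (1)²·0.36 = 1.17
SD(T) = √1.17 ≈ 1.0817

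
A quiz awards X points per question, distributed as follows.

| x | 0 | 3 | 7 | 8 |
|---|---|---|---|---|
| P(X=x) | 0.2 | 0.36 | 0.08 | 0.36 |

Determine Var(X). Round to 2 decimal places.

9.77

E[X] = (0)(0.2) + (3)(0.36) + (7)(0.08) + (8)(0.36) = 4.52
E[X²] = (0)²(0.2) + (3)²(0.36) + (7)²(0.08) + (8)²(0.36) = 30.2
Var(X) = E[X²] − (E[X])² = 30.2 − (4.52)² = 9.7696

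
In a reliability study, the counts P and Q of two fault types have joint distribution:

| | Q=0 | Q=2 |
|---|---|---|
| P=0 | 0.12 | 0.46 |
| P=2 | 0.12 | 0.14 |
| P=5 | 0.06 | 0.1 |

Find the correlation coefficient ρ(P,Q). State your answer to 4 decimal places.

-0.1730

E[P] = 1.32,  E[Q] = 1.4
E[PQ] = 1.56
Cov(P,Q) = E[PQ] − E[P]E[Q] = 1.56 − (1.32)(1.4) = -0.288
var(P) = 3.2976,  var(Q) = 0.84
ρ = -0.288 / √(3.2976·0.84) ≈ -0.1730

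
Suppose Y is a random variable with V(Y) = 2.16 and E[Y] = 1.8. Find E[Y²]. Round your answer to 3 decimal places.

5.400

E[Y²] = V(Y) + (E[Y])² = 2.16 + (1.8)² = 5.4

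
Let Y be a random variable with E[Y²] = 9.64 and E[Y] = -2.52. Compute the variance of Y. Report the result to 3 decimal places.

V(Y) = 9.64 − (-2.52)² = 3.2896

3.290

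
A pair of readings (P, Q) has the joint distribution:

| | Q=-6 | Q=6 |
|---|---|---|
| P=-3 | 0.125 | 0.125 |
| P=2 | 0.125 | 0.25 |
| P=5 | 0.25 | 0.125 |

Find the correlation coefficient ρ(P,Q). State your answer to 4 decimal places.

-0.1210

E[P] = 1.875,  E[Q] = 0
E[PQ] = -2.25
Cov(P,Q) = E[PQ] − E[P]E[Q] = -2.25 − (1.875)(0) = -2.25
var(P) = 9.609375,  var(Q) = 36
ρ = -2.25 / √(9.609375·36) ≈ -0.1210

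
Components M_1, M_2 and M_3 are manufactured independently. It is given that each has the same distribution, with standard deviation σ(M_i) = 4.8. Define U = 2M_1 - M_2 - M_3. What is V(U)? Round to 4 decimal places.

V(M_i) = (4.8)² = 23.04
By independence, V(U) = (2)²V(M_1) + (-1)²V(M_2) + (-1)²V(M_3)
= (2)²·23.04 + (-1)²·23.04 + (-1)²·23.04 = 138.24

138.2400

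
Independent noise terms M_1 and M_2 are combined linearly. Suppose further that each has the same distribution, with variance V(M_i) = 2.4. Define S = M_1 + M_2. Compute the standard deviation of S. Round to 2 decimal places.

By independence, V(S) = (1)²V(M_1) + (1)²V(M_2)
= (1)²·2.4 + (1)²·2.4 = 4.8
SD(S) = √4.8 ≈ 2.19

2.19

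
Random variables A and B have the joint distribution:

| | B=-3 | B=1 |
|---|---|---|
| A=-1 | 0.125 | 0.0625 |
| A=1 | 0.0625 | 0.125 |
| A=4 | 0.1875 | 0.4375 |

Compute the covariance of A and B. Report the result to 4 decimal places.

E[A] = 2.5,  E[B] = -0.5
E[AB] = -0.25
Cov(A,B) = E[AB] − E[A]E[B] = -0.25 − (2.5)(-0.5) = 1

1.0000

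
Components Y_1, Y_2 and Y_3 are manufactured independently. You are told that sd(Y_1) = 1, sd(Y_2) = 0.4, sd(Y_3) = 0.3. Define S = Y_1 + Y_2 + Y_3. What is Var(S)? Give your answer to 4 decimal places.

Var(Y_1) = 1, Var(Y_2) = 0.16, Var(Y_3) = 0.09
By independence, Var(S) = (1)²Var(Y_1) + (1)²Var(Y_2) + (1)²Var(Y_3)
= (1)²·1 + (1)²·0.16 + (1)²·0.09 = 1.25

1.2500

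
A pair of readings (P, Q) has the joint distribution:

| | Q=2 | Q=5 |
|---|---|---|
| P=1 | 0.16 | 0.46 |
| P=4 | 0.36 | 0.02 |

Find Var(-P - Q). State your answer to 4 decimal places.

E[P] = 2.14,  E[Q] = 3.44,  E[PQ] = 5.9
Var(P) = 6.7 − (2.14)² = 2.1204;  Var(Q) = 14.08 − (3.44)² = 2.2464
Cov(P,Q) = 5.9 − (2.14)(3.44) = -1.4616
Var(-P - Q) = (-1)²·2.1204 + (-1)²·2.2464 + 2·(-1)·(-1)·-1.4616 = 1.4436

1.4436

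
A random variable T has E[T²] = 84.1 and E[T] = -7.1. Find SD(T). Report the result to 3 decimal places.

5.804

V(T) = 84.1 − (-7.1)² = 33.69
SD(T) = √33.69 ≈ 5.804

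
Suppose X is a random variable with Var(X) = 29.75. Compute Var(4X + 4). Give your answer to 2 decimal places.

476.00

Var(4X + 4) = (4)²·Var(X) = 16·29.75 = 476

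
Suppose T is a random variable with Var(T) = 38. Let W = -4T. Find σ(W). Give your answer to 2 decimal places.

Var(-4T) = (-4)²·38 = 608
σ(W) = √608 ≈ 24.66

24.66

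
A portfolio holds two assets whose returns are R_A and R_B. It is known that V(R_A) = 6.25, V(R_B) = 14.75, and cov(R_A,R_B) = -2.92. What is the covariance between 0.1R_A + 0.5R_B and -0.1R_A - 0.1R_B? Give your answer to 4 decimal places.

-0.6248

cov(0.1R_A + 0.5R_B, -0.1R_A - 0.1R_B) = (0.1)(-0.1)V(R_A) + (0.5)(-0.1)V(R_B) + [(0.1)(-0.1) + (0.5)(-0.1)]cov(R_A,R_B)
= -0.01·6.25 + -0.05·14.75 + -0.06·-2.92 = -0.6248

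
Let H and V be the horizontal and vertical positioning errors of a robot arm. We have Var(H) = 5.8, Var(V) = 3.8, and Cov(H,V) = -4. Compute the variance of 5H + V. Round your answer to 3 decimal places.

Var(5H + V) = (5)²·Var(H) + (1)²·Var(V) + 2·(5)·(1)·Cov(H,V)
= 25·5.8 + 1·3.8 + 10·-4 = 108.8

108.800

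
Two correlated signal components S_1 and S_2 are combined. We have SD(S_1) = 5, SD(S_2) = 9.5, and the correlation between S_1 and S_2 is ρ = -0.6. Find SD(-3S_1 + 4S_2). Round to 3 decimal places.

48.508

Var(S_1) = (5)² = 25;  Var(S_2) = (9.5)² = 90.25
Cov(S_1,S_2) = ρ·SD(S_1)·SD(S_2) = -0.6·5·9.5 = -28.5
Var(-3S_1 + 4S_2) = (-3)²·Var(S_1) + (4)²·Var(S_2) + 2·(-3)·(4)·Cov(S_1,S_2)
= 9·25 + 16·90.25 + -24·-28.5 = 2353
SD(-3S_1 + 4S_2) = √2353 ≈ 48.508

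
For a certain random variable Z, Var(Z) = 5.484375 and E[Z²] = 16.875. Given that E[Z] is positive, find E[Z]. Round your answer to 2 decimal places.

(E[Z])² = E[Z²] − Var(Z) = 16.875 − 5.484375 = 11.390625
E[Z] = √11.390625 = 3.375

3.38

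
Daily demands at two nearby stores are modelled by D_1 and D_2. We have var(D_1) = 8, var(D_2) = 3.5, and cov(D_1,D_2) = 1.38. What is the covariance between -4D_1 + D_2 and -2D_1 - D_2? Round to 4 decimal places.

cov(-4D_1 + D_2, -2D_1 - D_2) = (-4)(-2)var(D_1) + (1)(-1)var(D_2) + [(-4)(-1) + (1)(-2)]cov(D_1,D_2)
= 8·8 + -1·3.5 + 2·1.38 = 63.26

63.2600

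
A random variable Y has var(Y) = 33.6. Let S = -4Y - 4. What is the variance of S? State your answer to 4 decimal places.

var(-4Y - 4) = (-4)²·var(Y) = 16·33.6 = 537.6

537.6000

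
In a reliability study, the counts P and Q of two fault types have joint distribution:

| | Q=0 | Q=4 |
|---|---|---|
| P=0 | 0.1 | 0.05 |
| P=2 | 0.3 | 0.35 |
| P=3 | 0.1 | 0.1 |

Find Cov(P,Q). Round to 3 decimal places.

E[P] = 1.9,  E[Q] = 2
E[PQ] = 4
Cov(P,Q) = E[PQ] − E[P]E[Q] = 4 − (1.9)(2) = 0.2

0.200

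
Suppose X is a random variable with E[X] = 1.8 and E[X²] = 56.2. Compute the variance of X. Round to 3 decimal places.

52.960

V(X) = 56.2 − (1.8)² = 52.96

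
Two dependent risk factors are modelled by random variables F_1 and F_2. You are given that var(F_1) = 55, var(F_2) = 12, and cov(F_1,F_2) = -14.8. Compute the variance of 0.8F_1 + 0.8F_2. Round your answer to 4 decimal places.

var(0.8F_1 + 0.8F_2) = (0.8)²·var(F_1) + (0.8)²·var(F_2) + 2·(0.8)·(0.8)·cov(F_1,F_2)
= 0.64·55 + 0.64·12 + 1.28·-14.8 = 23.936

23.9360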